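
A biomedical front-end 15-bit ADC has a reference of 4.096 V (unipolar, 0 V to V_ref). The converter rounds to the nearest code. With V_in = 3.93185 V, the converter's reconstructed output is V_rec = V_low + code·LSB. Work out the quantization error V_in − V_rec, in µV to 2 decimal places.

LSB = 4.096/2^15 = 125.00 µV.
(V_in − V_low)/LSB = (3.93185 − 0)/0.000125 = 31454.8000 → code 31455 (round).
Code 31455 maps back to 0 + 31455×0.000125 V = 3.931875 V.
Error = 3.93185 − 3.931875 = -2.5e-05 V = -25.00 µV.

-25.00 µV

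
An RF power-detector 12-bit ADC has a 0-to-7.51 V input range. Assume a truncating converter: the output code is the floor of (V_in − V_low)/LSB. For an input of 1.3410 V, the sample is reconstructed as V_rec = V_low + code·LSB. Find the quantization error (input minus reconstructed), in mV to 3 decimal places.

0.714 mV

Step size: 7.51 V ÷ 2^12 = 1.833 mV.
(V_in − V_low)/LSB = (1.3410 − 0)/0.0018335 = 731.3896 → code 731 (floor).
Code 731 maps back to 0 + 731×0.0018335 V = 1.3402856 V.
V_in − V_rec = 0.000714355 V = 0.714 mV.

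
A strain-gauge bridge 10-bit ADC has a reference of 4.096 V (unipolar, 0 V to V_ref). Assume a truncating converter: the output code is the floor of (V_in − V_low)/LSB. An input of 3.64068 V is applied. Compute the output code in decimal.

code 910

Full-scale span = 4.096 V; LSB = 4.096/2^10 = 4.000 mV.
(V_in − V_low)/LSB = (3.64068 − 0) / 0.004 = 910.170.
Floor → code 910.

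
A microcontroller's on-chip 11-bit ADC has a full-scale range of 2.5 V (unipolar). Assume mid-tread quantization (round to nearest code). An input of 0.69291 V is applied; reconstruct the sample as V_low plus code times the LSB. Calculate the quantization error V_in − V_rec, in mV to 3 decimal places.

-0.449 mV

One LSB is 2.5 V / 2048 = 1.221 mV.
Scaled input = 567.6319 LSBs, so code = 568.
Code 568 maps back to 0 + 568×0.0012207 V = 0.69335938 V.
Error = 0.69291 − 0.69335938 = -0.000449375 V = -0.449 mV.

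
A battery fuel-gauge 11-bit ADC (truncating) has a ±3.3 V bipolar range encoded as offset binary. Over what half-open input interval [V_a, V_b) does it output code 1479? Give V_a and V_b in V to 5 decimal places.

[1.46631 V, 1.46953 V)

LSB = 6.6/2^11 = 3.223 mV.
V_a = V_low + 1479·LSB = 1.46631 V; V_b = V_low + 1480·LSB = 1.46953 V.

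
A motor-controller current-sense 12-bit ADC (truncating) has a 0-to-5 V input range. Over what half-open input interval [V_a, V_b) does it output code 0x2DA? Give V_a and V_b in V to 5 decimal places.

LSB = 5/2^12 = 1.221 mV.
Code 0x2DA = 730 decimal.
V_a = V_low + 730·LSB = 0.891113 V; V_b = V_low + 731·LSB = 0.892334 V.

[0.89111 V, 0.89233 V)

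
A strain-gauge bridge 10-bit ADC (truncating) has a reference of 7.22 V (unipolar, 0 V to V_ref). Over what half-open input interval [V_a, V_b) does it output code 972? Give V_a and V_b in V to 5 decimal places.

[6.85336 V, 6.86041 V)

LSB = 7.22/2^10 = 7.051 mV.
V_a = V_low + 972·LSB = 6.85336 V; V_b = V_low + 973·LSB = 6.86041 V.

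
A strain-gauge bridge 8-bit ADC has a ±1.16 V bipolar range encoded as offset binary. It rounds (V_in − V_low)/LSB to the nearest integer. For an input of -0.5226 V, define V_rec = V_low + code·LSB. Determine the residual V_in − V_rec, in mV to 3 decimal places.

LSB = 2.32/2^8 = 9.062 mV.
Scaled input = 70.3338 LSBs, so code = 70.
Reconstructed: -0.525625 V.
Error = -0.5226 − (−0.525625) = 0.003025 V = 3.025 mV.

3.025 mV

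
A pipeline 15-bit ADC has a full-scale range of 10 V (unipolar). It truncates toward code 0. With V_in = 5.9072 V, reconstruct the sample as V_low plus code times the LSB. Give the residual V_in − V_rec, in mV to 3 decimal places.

LSB = 10/2^15 = 305.18 µV.
(V_in − V_low)/LSB = (5.9072 − 0)/0.000305176 = 19356.7130 → code 19356 (floor).
Reconstructed: 5.9069824 V.
V_in − V_rec = 0.000217578 V = 0.218 mV.

0.218 mV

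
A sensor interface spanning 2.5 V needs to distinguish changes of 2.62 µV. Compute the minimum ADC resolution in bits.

20 bits

Number of steps required ≥ 2.5 V / 2.62 µV = 954198.47.
Need 2^N ≥ 954198.47; 2^19 = 524288, 2^20 = 1048576.
Minimum N = 20.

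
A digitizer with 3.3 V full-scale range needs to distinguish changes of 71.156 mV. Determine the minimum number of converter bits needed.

Number of steps required ≥ 3.3 V / 71.156 mV = 46.38.
Need 2^N ≥ 46.38; 2^5 = 32, 2^6 = 64.
Minimum N = 6.

6 bits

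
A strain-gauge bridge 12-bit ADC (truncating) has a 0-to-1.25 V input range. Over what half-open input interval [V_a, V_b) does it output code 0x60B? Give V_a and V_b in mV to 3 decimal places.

[472.107 mV, 472.412 mV)

LSB = 1.25/2^12 = 305.18 µV.
Code 0x60B = 1547 decimal.
V_a = V_low + 1547·LSB = 0.472107 V; V_b = V_low + 1548·LSB = 0.472412 V.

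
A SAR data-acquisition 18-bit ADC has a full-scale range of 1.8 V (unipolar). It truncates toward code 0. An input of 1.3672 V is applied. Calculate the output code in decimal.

Full-scale span = 1.8 V; LSB = 1.8/2^18 = 6.87 µV.
(V_in − V_low)/LSB = (1.3672 − 0) / 6.86646e-06 = 199112.932.
Floor → code 199112.

code 199112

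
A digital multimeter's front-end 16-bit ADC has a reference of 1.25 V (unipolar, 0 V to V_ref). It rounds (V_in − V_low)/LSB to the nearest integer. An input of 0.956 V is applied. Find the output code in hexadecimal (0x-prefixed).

Full-scale span = 1.25 V; LSB = 1.25/2^16 = 19.07 µV.
(V_in − V_low)/LSB = (0.956 − 0) / 1.90735e-05 = 50121.933.
So the output code is 50122.
In hexadecimal (0x-prefixed): 0xC3CA.

code 0xC3CA (decimal 50122)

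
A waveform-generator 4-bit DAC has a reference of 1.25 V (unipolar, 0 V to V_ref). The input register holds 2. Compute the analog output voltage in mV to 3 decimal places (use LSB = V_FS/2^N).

156.250 mV

LSB = 1.25 V / 2^4 = 78.125 mV.
V_out = 0 + 2 × 0.078125 V = 0.15625 V.
= 156.250 mV.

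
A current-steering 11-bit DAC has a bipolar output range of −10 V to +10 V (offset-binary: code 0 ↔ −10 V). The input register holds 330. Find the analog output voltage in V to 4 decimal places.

LSB = 20 V / 2^11 = 9.766 mV.
V_out = (−10) + 330 × 0.00976562 V = -6.77734 V.

-6.7773 V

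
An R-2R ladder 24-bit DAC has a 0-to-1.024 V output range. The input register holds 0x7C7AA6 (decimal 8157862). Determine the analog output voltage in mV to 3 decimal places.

LSB = 1.024 V / 2^24 = 0.06 µV.
Code 0x7C7AA6 = 8157862 decimal.
V_out = 0 + 8157862 × 6.10352e-08 V = 0.497916 V.
= 497.916 mV.

497.916 mV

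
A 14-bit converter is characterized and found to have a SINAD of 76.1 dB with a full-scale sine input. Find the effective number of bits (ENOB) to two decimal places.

ENOB = (SINAD − 1.76) / 6.02 = (76.1 − 1.76)/6.02 = 12.349.

12.35 bits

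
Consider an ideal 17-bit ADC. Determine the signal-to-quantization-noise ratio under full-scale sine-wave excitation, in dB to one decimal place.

SNR ≈ 6.02·N + 1.76 dB = 6.02·17 + 1.76 = 104.10 dB.

104.1 dB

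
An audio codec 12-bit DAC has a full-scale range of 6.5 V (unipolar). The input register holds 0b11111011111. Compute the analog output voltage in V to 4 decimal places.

LSB = 6.5 V / 2^12 = 1.587 mV.
Code 0b11111011111 = 2015 decimal.
V_out = 0 + 2015 × 0.00158691 V = 3.19763 V.

3.1976 V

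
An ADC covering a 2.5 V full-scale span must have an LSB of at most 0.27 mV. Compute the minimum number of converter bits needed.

14 bits

Number of steps required ≥ 2.5 V / 0.27 mV = 9259.26.
Need 2^N ≥ 9259.26; 2^13 = 8192, 2^14 = 16384.
Minimum N = 14.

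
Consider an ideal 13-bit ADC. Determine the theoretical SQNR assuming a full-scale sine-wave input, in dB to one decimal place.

SNR ≈ 6.02·N + 1.76 dB = 6.02·13 + 1.76 = 80.02 dB.

80.0 dB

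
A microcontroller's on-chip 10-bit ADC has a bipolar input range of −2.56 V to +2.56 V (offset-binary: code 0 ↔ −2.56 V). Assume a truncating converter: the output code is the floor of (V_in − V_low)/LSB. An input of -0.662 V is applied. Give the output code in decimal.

LSB = 5.12 V / 1024 = 5.000 mV.
(V_in − V_low)/LSB = (-0.662 − (−2.56)) / 0.005 = 379.600.
⌊·⌋(379.600) = 379.

code 379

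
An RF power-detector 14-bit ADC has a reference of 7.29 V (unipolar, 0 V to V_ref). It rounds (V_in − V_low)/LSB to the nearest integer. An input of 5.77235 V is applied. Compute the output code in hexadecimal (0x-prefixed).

With 16384 levels over 7.29 V, one step is 444.95 µV.
(5.77235 − 0) / 0.000444946 = 12973.139 LSBs.
So the output code is 12973.
In hexadecimal (0x-prefixed): 0x32AD.

code 0x32AD (decimal 12973)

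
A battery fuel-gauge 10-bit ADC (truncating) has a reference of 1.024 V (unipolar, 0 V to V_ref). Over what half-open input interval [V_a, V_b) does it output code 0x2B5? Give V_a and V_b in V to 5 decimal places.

[0.69300 V, 0.69400 V)

LSB = 1.024/2^10 = 1.000 mV.
Code 0x2B5 = 693 decimal.
V_a = V_low + 693·LSB = 0.693 V; V_b = V_low + 694·LSB = 0.694 V.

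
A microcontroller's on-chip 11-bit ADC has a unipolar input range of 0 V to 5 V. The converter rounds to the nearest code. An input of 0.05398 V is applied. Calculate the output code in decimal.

With 2048 levels over 5 V, one step is 2.441 mV.
Input sits at 22.110 steps above V_low.
Round → code 22.

code 22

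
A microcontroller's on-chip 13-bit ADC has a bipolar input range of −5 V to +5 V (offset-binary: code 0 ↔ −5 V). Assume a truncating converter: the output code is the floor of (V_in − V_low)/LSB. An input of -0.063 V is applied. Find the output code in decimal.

Full-scale span = 10 V; LSB = 10/2^13 = 1.221 mV.
(V_in − V_low)/LSB = (-0.063 − (−5)) / 0.0012207 = 4044.390.
Floor → code 4044.

code 4044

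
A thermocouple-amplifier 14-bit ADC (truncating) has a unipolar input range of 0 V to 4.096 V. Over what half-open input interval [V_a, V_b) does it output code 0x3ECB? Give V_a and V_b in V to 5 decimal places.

LSB = 4.096/2^14 = 250.00 µV.
Code 0x3ECB = 16075 decimal.
V_a = V_low + 16075·LSB = 4.01875 V; V_b = V_low + 16076·LSB = 4.019 V.

[4.01875 V, 4.01900 V)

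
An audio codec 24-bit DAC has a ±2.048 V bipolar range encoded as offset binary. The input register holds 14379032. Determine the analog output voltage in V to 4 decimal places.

1.4625 V

LSB = 4.096 V / 2^24 = 0.24 µV.
V_out = (−2.048) + 14379032 × 2.44141e-07 V = 1.46251 V.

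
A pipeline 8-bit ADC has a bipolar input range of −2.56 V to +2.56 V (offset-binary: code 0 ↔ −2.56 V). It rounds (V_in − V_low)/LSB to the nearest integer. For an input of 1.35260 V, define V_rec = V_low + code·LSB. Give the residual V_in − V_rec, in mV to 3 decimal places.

-7.400 mV

Step size: 5.12 V ÷ 2^8 = 20.000 mV.
(1.35260 − (−2.56))/0.02 = 195.6300; round gives code 196.
V_rec = (−2.56) + 196·0.02 = 1.36 V.
V_in − V_rec = -0.0074 V = -7.400 mV.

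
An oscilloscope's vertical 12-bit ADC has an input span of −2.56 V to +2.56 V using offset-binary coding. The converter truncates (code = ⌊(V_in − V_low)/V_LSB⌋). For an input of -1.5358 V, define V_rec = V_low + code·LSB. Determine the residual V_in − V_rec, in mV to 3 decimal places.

0.450 mV

One LSB is 5.12 V / 4096 = 1.250 mV.
(-1.5358 − (−2.56))/0.00125 = 819.3600; ⌊·⌋ gives code 819.
V_rec = (−2.56) + 819·0.00125 = -1.53625 V.
Difference: 0.00045 V → 0.450 mV.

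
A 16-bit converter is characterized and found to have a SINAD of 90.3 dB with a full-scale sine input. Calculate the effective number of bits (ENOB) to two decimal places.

ENOB = (SINAD − 1.76) / 6.02 = (90.3 − 1.76)/6.02 = 14.708.

14.71 bits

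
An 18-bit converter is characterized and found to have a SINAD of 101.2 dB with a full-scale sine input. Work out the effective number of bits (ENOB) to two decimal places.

ENOB = (SINAD − 1.76) / 6.02 = (101.2 − 1.76)/6.02 = 16.518.

16.52 bits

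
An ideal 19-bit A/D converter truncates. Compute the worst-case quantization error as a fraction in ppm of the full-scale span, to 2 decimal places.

1.91 ppm

Truncating → worst-case error = 1 LSB = V_FS/2^19, so 1e+06/524288 = 1.90735 ppm of full scale.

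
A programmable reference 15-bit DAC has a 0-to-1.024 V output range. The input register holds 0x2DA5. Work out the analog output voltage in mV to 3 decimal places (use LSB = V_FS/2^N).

365.156 mV

LSB = 1.024 V / 2^15 = 31.25 µV.
Code 0x2DA5 = 11685 decimal.
V_out = 0 + 11685 × 3.125e-05 V = 0.365156 V.
= 365.156 mV.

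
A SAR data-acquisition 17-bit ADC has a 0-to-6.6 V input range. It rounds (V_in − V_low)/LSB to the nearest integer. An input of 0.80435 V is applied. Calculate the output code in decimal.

LSB = 6.6 V / 131072 = 50.35 µV.
(0.80435 − 0) / 5.0354e-05 = 15973.904 LSBs.
So the output code is 15974.

code 15974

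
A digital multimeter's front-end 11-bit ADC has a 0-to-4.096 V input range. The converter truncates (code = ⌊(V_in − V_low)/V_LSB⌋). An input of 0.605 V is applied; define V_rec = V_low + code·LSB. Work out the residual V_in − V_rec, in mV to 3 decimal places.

One LSB is 4.096 V / 2048 = 2.000 mV.
Scaled input = 302.5000 LSBs, so code = 302.
V_rec = 0 + 302·0.002 = 0.604 V.
V_in − V_rec = 0.001 V = 1.000 mV.

1.000 mV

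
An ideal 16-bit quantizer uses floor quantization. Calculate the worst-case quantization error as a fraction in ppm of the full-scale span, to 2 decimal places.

15.26 ppm

Truncating → worst-case error = 1 LSB = V_FS/2^16, so 1e+06/65536 = 15.2588 ppm of full scale.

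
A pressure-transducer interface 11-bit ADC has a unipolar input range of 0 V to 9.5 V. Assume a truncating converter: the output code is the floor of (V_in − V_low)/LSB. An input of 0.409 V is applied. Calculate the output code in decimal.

LSB = 9.5 V / 2048 = 4.639 mV.
(0.409 − 0) / 0.00463867 = 88.172 LSBs.
So the output code is 88.

code 88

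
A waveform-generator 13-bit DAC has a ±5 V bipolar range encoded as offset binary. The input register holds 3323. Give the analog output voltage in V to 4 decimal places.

-0.9436 V

LSB = 10 V / 2^13 = 1.221 mV.
V_out = (−5) + 3323 × 0.0012207 V = -0.943604 V.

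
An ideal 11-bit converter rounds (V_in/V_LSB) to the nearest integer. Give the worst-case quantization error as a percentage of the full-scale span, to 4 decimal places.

Rounding → worst-case error = ½ LSB = V_FS/2^12, so 100/4096 = 0.0244141 % of full scale.

0.0244 %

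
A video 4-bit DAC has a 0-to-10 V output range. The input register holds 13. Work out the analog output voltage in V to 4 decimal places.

LSB = 10 V / 2^4 = 0.6250 V.
V_out = 0 + 13 × 0.625 V = 8.125 V.

8.1250 V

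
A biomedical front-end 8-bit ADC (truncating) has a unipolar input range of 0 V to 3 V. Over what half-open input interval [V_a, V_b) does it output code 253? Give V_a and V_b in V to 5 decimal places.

[2.96484 V, 2.97656 V)

LSB = 3/2^8 = 11.719 mV.
V_a = V_low + 253·LSB = 2.96484 V; V_b = V_low + 254·LSB = 2.97656 V.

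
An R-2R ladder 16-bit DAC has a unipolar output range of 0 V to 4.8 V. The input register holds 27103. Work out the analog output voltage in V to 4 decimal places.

1.9851 V

LSB = 4.8 V / 2^16 = 73.24 µV.
V_out = 0 + 27103 × 7.32422e-05 V = 1.98508 V.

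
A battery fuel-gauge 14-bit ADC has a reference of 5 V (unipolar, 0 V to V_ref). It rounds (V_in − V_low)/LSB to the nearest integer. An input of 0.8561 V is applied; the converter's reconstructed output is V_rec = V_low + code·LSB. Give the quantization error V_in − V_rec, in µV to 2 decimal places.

81.93 µV

LSB = 5/2^14 = 305.18 µV.
(V_in − V_low)/LSB = (0.8561 − 0)/0.000305176 = 2805.2685 → code 2805 (round).
Reconstructed: 0.85601807 V.
V_in − V_rec = 8.19336e-05 V = 81.93 µV.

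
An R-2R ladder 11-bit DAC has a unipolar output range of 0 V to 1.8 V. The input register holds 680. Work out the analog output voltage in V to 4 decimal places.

0.5977 V

LSB = 1.8 V / 2^11 = 0.879 mV.
V_out = 0 + 680 × 0.000878906 V = 0.597656 V.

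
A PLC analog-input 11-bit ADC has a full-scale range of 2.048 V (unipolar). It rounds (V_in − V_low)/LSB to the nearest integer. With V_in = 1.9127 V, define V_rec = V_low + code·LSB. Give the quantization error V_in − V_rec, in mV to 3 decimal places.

LSB = 2.048/2^11 = 1.000 mV.
(V_in − V_low)/LSB = (1.9127 − 0)/0.001 = 1912.7000 → code 1913 (round).
V_rec = 0 + 1913·0.001 = 1.913 V.
V_in − V_rec = -0.0003 V = -0.300 mV.

-0.300 mV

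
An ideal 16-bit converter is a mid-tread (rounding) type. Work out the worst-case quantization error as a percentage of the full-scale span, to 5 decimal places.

Rounding → worst-case error = ½ LSB = V_FS/2^17, so 100/131072 = 0.000762939 % of full scale.

0.00076 %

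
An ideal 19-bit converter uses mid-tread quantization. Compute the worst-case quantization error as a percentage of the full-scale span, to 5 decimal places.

Rounding → worst-case error = ½ LSB = V_FS/2^20, so 100/1048576 = 9.53674e-05 % of full scale.

0.00010 %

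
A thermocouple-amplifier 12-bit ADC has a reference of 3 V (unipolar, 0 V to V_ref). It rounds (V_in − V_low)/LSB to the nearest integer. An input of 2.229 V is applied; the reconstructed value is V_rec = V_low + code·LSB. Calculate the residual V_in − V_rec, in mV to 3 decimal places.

0.240 mV

One LSB is 3 V / 4096 = 0.732 mV.
Scaled input = 3043.3280 LSBs, so code = 3043.
Code 3043 maps back to 0 + 3043×0.000732422 V = 2.2287598 V.
V_in − V_rec = 0.000240234 V = 0.240 mV.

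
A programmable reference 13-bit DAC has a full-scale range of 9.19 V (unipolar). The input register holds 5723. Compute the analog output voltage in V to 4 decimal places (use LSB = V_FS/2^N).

6.4202 V

LSB = 9.19 V / 2^13 = 1.122 mV.
V_out = 0 + 5723 × 0.00112183 V = 6.42021 V.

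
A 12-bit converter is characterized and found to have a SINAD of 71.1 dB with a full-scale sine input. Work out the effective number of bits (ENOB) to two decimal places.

ENOB = (SINAD − 1.76) / 6.02 = (71.1 − 1.76)/6.02 = 11.518.

11.52 bits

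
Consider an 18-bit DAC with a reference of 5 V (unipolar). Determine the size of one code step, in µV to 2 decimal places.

19.07 µV

Full-scale span = 5 V.
LSB = 5 / 2^18 = 5 / 262144 = 1.90735e-05 V = 19.07 µV.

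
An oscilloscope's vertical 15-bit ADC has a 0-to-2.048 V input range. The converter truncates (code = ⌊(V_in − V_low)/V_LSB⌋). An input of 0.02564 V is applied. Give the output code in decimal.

LSB = 2.048 V / 32768 = 62.50 µV.
(0.02564 − 0) / 6.25e-05 = 410.240 LSBs.
So the output code is 410.

code 410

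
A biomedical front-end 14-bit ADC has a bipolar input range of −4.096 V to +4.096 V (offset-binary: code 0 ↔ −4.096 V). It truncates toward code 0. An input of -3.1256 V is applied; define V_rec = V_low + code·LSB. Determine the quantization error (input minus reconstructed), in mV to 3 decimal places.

LSB = 8.192/2^14 = 0.500 mV.
(V_in − V_low)/LSB = (-3.1256 − (−4.096))/0.0005 = 1940.8000 → code 1940 (floor).
Reconstructed: -3.126 V.
V_in − V_rec = 0.0004 V = 0.400 mV.

0.400 mV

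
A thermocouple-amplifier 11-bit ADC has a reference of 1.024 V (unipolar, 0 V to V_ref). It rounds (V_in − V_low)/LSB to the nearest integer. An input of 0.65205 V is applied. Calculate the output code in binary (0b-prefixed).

code 0b10100011000 (decimal 1304)

Full-scale span = 1.024 V; LSB = 1.024/2^11 = 0.500 mV.
(0.65205 − 0) / 0.0005 = 1304.100 LSBs.
Round → code 1304.
In binary (0b-prefixed): 0b10100011000.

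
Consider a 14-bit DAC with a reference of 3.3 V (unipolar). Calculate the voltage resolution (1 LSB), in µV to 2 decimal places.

Full-scale span = 3.3 V.
LSB = 3.3 / 2^14 = 3.3 / 16384 = 0.000201416 V = 201.42 µV.

201.42 µV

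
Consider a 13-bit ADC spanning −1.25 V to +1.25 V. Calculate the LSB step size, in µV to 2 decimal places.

Full-scale span = 2.5 V.
LSB = 2.5 / 2^13 = 2.5 / 8192 = 0.000305176 V = 305.18 µV.

305.18 µV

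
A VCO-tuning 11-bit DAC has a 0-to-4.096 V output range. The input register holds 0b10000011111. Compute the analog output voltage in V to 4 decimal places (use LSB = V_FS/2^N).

LSB = 4.096 V / 2^11 = 2.000 mV.
Code 0b10000011111 = 1055 decimal.
V_out = 0 + 1055 × 0.002 V = 2.11 V.

2.1100 V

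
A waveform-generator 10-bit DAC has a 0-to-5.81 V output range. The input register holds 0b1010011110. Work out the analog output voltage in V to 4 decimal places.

3.8015 V

LSB = 5.81 V / 2^10 = 5.674 mV.
Code 0b1010011110 = 670 decimal.
V_out = 0 + 670 × 0.00567383 V = 3.80146 V.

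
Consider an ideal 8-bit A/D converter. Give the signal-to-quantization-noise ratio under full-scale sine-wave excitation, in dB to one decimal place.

SNR ≈ 6.02·N + 1.76 dB = 6.02·8 + 1.76 = 49.92 dB.

49.9 dB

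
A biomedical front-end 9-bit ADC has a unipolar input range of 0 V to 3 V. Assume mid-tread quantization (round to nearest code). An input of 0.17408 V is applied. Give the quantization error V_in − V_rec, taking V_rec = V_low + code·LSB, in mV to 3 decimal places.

-1.701 mV

Step size: 3 V ÷ 2^9 = 5.859 mV.
(V_in − V_low)/LSB = (0.17408 − 0)/0.00585938 = 29.7097 → code 30 (round).
V_rec = 0 + 30·0.00585938 = 0.17578125 V.
Difference: -0.00170125 V → -1.701 mV.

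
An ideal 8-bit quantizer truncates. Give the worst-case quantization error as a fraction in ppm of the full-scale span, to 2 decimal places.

3906.25 ppm

Truncating → worst-case error = 1 LSB = V_FS/2^8, so 1e+06/256 = 3906.25 ppm of full scale.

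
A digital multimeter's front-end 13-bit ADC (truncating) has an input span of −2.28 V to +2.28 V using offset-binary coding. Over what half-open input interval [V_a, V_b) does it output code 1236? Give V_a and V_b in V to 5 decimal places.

LSB = 4.56/2^13 = 0.557 mV.
V_a = V_low + 1236·LSB = -1.59199 V; V_b = V_low + 1237·LSB = -1.59144 V.

[-1.59199 V, -1.59144 V)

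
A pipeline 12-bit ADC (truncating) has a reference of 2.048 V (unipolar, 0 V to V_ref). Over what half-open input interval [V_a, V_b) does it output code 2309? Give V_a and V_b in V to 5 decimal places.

LSB = 2.048/2^12 = 0.500 mV.
V_a = V_low + 2309·LSB = 1.1545 V; V_b = V_low + 2310·LSB = 1.155 V.

[1.15450 V, 1.15500 V)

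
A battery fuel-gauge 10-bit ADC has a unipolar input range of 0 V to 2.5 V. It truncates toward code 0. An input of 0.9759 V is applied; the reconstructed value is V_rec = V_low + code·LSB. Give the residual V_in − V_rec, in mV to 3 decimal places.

One LSB is 2.5 V / 1024 = 2.441 mV.
(V_in − V_low)/LSB = (0.9759 − 0)/0.00244141 = 399.7286 → code 399 (floor).
Reconstructed: 0.97412109 V.
Difference: 0.00177891 V → 1.779 mV.

1.779 mV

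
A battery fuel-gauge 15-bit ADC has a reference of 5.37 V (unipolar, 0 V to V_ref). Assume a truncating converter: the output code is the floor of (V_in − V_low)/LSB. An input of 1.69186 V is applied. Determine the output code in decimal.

code 10323

Full-scale span = 5.37 V; LSB = 5.37/2^15 = 163.88 µV.
Input sits at 10323.812 steps above V_low.
⌊·⌋(10323.812) = 10323.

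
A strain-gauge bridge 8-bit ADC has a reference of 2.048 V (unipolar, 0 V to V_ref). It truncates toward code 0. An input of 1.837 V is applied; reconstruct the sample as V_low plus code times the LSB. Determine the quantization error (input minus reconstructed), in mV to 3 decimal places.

Step size: 2.048 V ÷ 2^8 = 8.000 mV.
(V_in − V_low)/LSB = (1.837 − 0)/0.008 = 229.6250 → code 229 (floor).
V_rec = 0 + 229·0.008 = 1.832 V.
Difference: 0.005 V → 5.000 mV.

5.000 mV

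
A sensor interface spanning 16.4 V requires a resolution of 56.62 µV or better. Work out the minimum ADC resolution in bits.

19 bits

Number of steps required ≥ 16.4 V / 56.62 µV = 289650.30.
Need 2^N ≥ 289650.30; 2^18 = 262144, 2^19 = 524288.
Minimum N = 19.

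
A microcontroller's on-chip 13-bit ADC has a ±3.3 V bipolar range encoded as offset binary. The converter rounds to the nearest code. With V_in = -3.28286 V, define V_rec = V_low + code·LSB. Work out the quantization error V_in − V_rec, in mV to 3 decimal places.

0.221 mV

One LSB is 6.6 V / 8192 = 0.806 mV.
Scaled input = 21.2744 LSBs, so code = 21.
Reconstructed: -3.2830811 V.
Error = -3.28286 − (−3.2830811) = 0.000221055 V = 0.221 mV.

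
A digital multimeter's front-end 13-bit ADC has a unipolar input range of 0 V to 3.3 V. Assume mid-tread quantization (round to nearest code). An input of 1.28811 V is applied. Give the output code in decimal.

code 3198

LSB = 3.3 V / 8192 = 402.83 µV.
Input sits at 3197.635 steps above V_low.
Round → code 3198.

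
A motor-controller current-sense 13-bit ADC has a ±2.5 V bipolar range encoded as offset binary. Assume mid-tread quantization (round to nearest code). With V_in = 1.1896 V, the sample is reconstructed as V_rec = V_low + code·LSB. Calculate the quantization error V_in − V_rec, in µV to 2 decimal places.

One LSB is 5 V / 8192 = 0.610 mV.
(1.1896 − (−2.5))/0.000610352 = 6045.0406; round gives code 6045.
V_rec = (−2.5) + 6045·0.000610352 = 1.1895752 V.
Difference: 2.48047e-05 V → 24.80 µV.

24.80 µV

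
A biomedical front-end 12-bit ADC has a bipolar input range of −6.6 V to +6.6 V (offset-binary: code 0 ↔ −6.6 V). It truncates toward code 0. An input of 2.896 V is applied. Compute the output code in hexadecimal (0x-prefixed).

code 0xB82 (decimal 2946)

With 4096 levels over 13.2 V, one step is 3.223 mV.
(2.896 − (−6.6)) / 0.00322266 = 2946.638 LSBs.
Floor → code 2946.
In hexadecimal (0x-prefixed): 0xB82.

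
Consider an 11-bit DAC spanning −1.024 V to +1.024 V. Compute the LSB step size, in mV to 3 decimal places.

1.000 mV

Full-scale span = 2.048 V.
LSB = 2.048 / 2^11 = 2.048 / 2048 = 0.001 V = 1.000 mV.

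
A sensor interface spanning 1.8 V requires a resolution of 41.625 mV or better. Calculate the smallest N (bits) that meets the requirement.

Number of steps required ≥ 1.8 V / 41.625 mV = 43.24.
Need 2^N ≥ 43.24; 2^5 = 32, 2^6 = 64.
Minimum N = 6.

6 bits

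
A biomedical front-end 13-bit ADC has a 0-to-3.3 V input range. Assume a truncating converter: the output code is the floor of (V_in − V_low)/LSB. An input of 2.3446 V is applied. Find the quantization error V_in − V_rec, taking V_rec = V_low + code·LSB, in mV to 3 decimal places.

Step size: 3.3 V ÷ 2^13 = 402.83 µV.
(V_in − V_low)/LSB = (2.3446 − 0)/0.000402832 = 5820.2919 → code 5820 (floor).
Code 5820 maps back to 0 + 5820×0.000402832 V = 2.3444824 V.
Difference: 0.000117578 V → 0.118 mV.

0.118 mV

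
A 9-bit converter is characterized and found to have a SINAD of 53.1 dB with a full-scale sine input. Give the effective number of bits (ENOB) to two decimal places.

ENOB = (SINAD − 1.76) / 6.02 = (53.1 − 1.76)/6.02 = 8.528.

8.53 bits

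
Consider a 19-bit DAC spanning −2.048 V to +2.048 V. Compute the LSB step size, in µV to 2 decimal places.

7.81 µV

Full-scale span = 4.096 V.
LSB = 4.096 / 2^19 = 4.096 / 524288 = 7.8125e-06 V = 7.81 µV.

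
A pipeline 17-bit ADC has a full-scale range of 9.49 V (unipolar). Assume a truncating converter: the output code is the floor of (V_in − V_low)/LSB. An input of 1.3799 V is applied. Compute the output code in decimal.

code 19058

With 131072 levels over 9.49 V, one step is 72.40 µV.
Input sits at 19058.615 steps above V_low.
Floor → code 19058.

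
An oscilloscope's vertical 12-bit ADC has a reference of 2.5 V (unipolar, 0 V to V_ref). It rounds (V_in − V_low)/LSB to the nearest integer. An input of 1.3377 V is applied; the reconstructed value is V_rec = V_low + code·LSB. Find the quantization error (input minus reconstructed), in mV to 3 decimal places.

-0.191 mV

LSB = 2.5/2^12 = 0.610 mV.
(V_in − V_low)/LSB = (1.3377 − 0)/0.000610352 = 2191.6877 → code 2192 (round).
Code 2192 maps back to 0 + 2192×0.000610352 V = 1.3378906 V.
V_in − V_rec = -0.000190625 V = -0.191 mV.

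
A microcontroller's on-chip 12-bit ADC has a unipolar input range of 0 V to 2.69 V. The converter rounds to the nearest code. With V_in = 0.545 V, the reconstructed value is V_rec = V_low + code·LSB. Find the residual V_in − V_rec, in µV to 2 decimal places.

Step size: 2.69 V ÷ 2^12 = 0.657 mV.
Scaled input = 829.8587 LSBs, so code = 830.
Reconstructed: 0.54509277 V.
Error = 0.545 − 0.54509277 = -9.27734e-05 V = -92.77 µV.

-92.77 µV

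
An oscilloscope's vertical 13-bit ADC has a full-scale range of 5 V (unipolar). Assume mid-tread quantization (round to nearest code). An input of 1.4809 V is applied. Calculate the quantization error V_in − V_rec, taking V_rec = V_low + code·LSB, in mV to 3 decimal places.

0.187 mV

LSB = 5/2^13 = 0.610 mV.
Scaled input = 2426.3066 LSBs, so code = 2426.
V_rec = 0 + 2426·0.000610352 = 1.4807129 V.
Difference: 0.000187109 V → 0.187 mV.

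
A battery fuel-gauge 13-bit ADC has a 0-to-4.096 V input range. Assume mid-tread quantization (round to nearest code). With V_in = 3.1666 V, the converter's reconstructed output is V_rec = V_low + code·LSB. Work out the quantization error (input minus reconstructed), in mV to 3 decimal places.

0.100 mV

Step size: 4.096 V ÷ 2^13 = 0.500 mV.
Scaled input = 6333.2000 LSBs, so code = 6333.
V_rec = 0 + 6333·0.0005 = 3.1665 V.
V_in − V_rec = 0.0001 V = 0.100 mV.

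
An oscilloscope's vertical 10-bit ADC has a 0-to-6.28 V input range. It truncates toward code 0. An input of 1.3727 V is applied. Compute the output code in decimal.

With 1024 levels over 6.28 V, one step is 6.133 mV.
(1.3727 − 0) / 0.00613281 = 223.829 LSBs.
Floor → code 223.

code 223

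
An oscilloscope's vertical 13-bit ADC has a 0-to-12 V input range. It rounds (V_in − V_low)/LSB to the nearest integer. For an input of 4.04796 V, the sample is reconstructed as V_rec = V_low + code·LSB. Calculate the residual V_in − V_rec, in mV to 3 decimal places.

One LSB is 12 V / 8192 = 1.465 mV.
(4.04796 − 0)/0.00146484 = 2763.4074; round gives code 2763.
V_rec = 0 + 2763·0.00146484 = 4.0473633 V.
Difference: 0.000596719 V → 0.597 mV.

0.597 mV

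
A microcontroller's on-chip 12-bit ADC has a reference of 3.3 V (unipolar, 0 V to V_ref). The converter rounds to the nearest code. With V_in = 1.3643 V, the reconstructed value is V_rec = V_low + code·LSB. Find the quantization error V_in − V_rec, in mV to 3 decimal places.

0.311 mV

Step size: 3.3 V ÷ 2^12 = 0.806 mV.
(1.3643 − 0)/0.000805664 = 1693.3857; round gives code 1693.
Reconstructed: 1.3639893 V.
Difference: 0.000310742 V → 0.311 mV.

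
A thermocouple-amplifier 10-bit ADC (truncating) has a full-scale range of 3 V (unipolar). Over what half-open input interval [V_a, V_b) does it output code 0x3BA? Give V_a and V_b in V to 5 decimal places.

LSB = 3/2^10 = 2.930 mV.
Code 0x3BA = 954 decimal.
V_a = V_low + 954·LSB = 2.79492 V; V_b = V_low + 955·LSB = 2.79785 V.

[2.79492 V, 2.79785 V)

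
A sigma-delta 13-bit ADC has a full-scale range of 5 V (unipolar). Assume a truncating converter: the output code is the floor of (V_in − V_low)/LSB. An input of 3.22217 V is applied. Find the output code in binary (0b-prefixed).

code 0b1010010011111 (decimal 5279)

With 8192 levels over 5 V, one step is 0.610 mV.
(3.22217 − 0) / 0.000610352 = 5279.203 LSBs.
⌊·⌋(5279.203) = 5279.
In binary (0b-prefixed): 0b1010010011111.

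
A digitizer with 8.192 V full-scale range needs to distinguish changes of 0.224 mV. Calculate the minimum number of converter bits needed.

16 bits

Number of steps required ≥ 8.192 V / 0.224 mV = 36571.43.
Need 2^N ≥ 36571.43; 2^15 = 32768, 2^16 = 65536.
Minimum N = 16.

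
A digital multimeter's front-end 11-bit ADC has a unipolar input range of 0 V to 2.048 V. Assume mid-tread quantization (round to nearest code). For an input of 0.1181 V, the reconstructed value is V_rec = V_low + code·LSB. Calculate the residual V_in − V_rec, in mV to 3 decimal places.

Step size: 2.048 V ÷ 2^11 = 1.000 mV.
(V_in − V_low)/LSB = (0.1181 − 0)/0.001 = 118.1000 → code 118 (round).
Code 118 maps back to 0 + 118×0.001 V = 0.118 V.
V_in − V_rec = 0.0001 V = 0.100 mV.

0.100 mV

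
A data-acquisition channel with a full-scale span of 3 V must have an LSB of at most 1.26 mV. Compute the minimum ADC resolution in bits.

Number of steps required ≥ 3 V / 1.26 mV = 2380.95.
Need 2^N ≥ 2380.95; 2^11 = 2048, 2^12 = 4096.
Minimum N = 12.

12 bits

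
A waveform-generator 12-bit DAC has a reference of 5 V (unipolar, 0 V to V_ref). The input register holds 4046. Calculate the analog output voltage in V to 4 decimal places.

4.9390 V

LSB = 5 V / 2^12 = 1.221 mV.
V_out = 0 + 4046 × 0.0012207 V = 4.93896 V.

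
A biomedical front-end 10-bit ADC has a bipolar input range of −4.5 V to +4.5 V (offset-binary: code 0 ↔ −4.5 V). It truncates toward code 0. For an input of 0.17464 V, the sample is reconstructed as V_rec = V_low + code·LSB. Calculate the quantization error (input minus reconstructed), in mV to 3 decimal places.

LSB = 9/2^10 = 8.789 mV.
Scaled input = 531.8702 LSBs, so code = 531.
Reconstructed: 0.16699219 V.
Difference: 0.00764781 V → 7.648 mV.

7.648 mV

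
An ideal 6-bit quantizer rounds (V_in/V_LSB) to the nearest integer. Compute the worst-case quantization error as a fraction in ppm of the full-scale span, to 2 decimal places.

Rounding → worst-case error = ½ LSB = V_FS/2^7, so 1e+06/128 = 7812.5 ppm of full scale.

7812.50 ppm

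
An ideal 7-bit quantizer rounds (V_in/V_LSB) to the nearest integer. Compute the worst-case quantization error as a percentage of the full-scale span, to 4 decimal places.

Rounding → worst-case error = ½ LSB = V_FS/2^8, so 100/256 = 0.390625 % of full scale.

0.3906 %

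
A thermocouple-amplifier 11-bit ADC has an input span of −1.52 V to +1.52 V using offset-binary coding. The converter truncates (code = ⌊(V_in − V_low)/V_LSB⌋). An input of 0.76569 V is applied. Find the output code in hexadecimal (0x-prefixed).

With 2048 levels over 3.04 V, one step is 1.484 mV.
Input sits at 1539.833 steps above V_low.
Floor → code 1539.
In hexadecimal (0x-prefixed): 0x603.

code 0x603 (decimal 1539)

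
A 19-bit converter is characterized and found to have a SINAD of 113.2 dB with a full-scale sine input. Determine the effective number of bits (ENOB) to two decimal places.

ENOB = (SINAD − 1.76) / 6.02 = (113.2 − 1.76)/6.02 = 18.512.

18.51 bits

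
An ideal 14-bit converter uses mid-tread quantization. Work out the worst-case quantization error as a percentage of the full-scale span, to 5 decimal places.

Rounding → worst-case error = ½ LSB = V_FS/2^15, so 100/32768 = 0.00305176 % of full scale.

0.00305 %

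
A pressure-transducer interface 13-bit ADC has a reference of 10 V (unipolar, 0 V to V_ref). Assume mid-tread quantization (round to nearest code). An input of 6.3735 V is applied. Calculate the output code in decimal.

With 8192 levels over 10 V, one step is 1.221 mV.
(6.3735 − 0) / 0.0012207 = 5221.171 LSBs.
Round → code 5221.

code 5221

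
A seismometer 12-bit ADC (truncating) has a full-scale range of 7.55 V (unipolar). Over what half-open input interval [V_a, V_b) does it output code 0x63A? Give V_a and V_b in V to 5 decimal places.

[2.93816 V, 2.94000 V)

LSB = 7.55/2^12 = 1.843 mV.
Code 0x63A = 1594 decimal.
V_a = V_low + 1594·LSB = 2.93816 V; V_b = V_low + 1595·LSB = 2.94 V.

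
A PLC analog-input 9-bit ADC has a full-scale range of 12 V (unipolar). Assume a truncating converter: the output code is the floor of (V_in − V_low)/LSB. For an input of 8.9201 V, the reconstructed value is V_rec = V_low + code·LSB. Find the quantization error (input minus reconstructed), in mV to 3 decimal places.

One LSB is 12 V / 512 = 23.438 mV.
(8.9201 − 0)/0.0234375 = 380.5909; ⌊·⌋ gives code 380.
V_rec = 0 + 380·0.0234375 = 8.90625 V.
Difference: 0.01385 V → 13.850 mV.

13.850 mV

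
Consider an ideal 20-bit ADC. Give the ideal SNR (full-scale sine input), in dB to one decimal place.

SNR ≈ 6.02·N + 1.76 dB = 6.02·20 + 1.76 = 122.16 dB.

122.2 dB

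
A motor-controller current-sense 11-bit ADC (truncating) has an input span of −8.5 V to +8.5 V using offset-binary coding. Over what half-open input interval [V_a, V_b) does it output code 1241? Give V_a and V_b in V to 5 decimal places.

[1.80127 V, 1.80957 V)

LSB = 17/2^11 = 8.301 mV.
V_a = V_low + 1241·LSB = 1.80127 V; V_b = V_low + 1242·LSB = 1.80957 V.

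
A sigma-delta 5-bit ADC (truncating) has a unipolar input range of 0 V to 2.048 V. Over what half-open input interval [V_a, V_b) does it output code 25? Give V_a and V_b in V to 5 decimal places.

LSB = 2.048/2^5 = 64.000 mV.
V_a = V_low + 25·LSB = 1.6 V; V_b = V_low + 26·LSB = 1.664 V.

[1.60000 V, 1.66400 V)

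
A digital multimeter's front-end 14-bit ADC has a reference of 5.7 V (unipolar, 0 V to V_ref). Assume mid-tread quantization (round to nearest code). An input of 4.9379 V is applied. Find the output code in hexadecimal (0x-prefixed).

LSB = 5.7 V / 16384 = 347.90 µV.
(V_in − V_low)/LSB = (4.9379 − 0) / 0.0003479 = 14193.430.
Round → code 14193.
In hexadecimal (0x-prefixed): 0x3771.

code 0x3771 (decimal 14193)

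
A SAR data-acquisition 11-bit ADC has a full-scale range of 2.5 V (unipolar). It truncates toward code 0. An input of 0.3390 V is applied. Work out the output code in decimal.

Full-scale span = 2.5 V; LSB = 2.5/2^11 = 1.221 mV.
(0.3390 − 0) / 0.0012207 = 277.709 LSBs.
⌊·⌋(277.709) = 277.

code 277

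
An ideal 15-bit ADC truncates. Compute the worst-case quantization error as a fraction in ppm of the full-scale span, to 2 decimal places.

Truncating → worst-case error = 1 LSB = V_FS/2^15, so 1e+06/32768 = 30.5176 ppm of full scale.

30.52 ppm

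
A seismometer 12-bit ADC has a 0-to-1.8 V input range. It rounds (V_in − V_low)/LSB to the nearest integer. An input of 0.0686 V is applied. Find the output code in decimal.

code 156

With 4096 levels over 1.8 V, one step is 439.45 µV.
(V_in − V_low)/LSB = (0.0686 − 0) / 0.000439453 = 156.103.
So the output code is 156.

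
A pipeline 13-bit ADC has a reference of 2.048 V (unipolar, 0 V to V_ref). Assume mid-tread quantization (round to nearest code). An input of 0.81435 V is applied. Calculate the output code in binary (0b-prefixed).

code 0b110010111001 (decimal 3257)

With 8192 levels over 2.048 V, one step is 250.00 µV.
(V_in − V_low)/LSB = (0.81435 − 0) / 0.00025 = 3257.400.
So the output code is 3257.
In binary (0b-prefixed): 0b110010111001.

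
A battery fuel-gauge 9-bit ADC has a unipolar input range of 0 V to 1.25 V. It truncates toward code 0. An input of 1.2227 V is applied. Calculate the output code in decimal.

Full-scale span = 1.25 V; LSB = 1.25/2^9 = 2.441 mV.
Input sits at 500.818 steps above V_low.
So the output code is 500.

code 500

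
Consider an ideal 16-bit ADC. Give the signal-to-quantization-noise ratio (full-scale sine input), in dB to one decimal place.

98.1 dB

SNR ≈ 6.02·N + 1.76 dB = 6.02·16 + 1.76 = 98.08 dB.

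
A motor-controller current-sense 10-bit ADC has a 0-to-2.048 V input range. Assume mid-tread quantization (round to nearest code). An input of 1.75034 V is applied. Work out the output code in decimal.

Full-scale span = 2.048 V; LSB = 2.048/2^10 = 2.000 mV.
(V_in − V_low)/LSB = (1.75034 − 0) / 0.002 = 875.170.
Round → code 875.

code 875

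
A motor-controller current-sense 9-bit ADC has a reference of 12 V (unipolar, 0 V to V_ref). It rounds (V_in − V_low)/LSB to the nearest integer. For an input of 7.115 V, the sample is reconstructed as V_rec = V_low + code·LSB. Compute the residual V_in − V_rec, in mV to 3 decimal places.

LSB = 12/2^9 = 23.438 mV.
(V_in − V_low)/LSB = (7.115 − 0)/0.0234375 = 303.5733 → code 304 (round).
Reconstructed: 7.125 V.
Difference: -0.01 V → -10.000 mV.

-10.000 mV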